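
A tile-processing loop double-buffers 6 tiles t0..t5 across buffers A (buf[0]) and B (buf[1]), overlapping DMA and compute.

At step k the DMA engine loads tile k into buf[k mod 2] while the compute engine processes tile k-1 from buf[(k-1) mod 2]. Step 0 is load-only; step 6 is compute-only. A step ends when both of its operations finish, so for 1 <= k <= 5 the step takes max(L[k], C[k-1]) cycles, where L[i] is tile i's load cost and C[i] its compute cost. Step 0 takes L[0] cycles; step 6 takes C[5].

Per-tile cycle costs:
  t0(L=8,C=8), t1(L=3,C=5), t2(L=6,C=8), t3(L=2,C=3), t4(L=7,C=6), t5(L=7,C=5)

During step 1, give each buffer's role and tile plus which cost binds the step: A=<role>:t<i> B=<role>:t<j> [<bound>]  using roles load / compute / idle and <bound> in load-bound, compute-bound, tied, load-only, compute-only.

step 1: A=compute:t0 B=load:t1 [compute-bound]

[0] DMA t0→A (8c) ∥ CU idle ⇒ 8c, clock 8
[1] DMA t1→B (3c) ∥ CU A:t0 (8c) ⇒ 8c, clock 16
[2] DMA t2→A (6c) ∥ CU B:t1 (5c) ⇒ 6c, clock 22
[3] DMA t3→B (2c) ∥ CU A:t2 (8c) ⇒ 8c, clock 30
[4] DMA t4→A (7c) ∥ CU B:t3 (3c) ⇒ 7c, clock 37
[5] DMA t5→B (7c) ∥ CU A:t4 (6c) ⇒ 7c, clock 44
[6] DMA idle ∥ CU B:t5 (5c) ⇒ 5c, clock 49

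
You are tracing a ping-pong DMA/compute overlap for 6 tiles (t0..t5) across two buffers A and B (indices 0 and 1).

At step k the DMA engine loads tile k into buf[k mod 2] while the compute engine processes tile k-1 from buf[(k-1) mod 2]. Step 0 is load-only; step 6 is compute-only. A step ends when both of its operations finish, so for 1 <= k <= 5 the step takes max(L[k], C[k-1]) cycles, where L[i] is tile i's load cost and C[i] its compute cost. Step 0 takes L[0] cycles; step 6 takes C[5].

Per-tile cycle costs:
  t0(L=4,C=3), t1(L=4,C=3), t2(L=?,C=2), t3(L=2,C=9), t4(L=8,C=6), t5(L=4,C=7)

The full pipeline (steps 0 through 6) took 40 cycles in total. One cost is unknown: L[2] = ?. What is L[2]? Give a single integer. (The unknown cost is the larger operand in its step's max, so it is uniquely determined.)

L[2] = 8

step 0: dur = L[0]=4 = 4
step 1: dur = max(L[1]=4, C[0]=3) = 4
step 2: dur = max(L[2]=?, C[1]=3) = L[2]  (unknown; binding)
step 3: dur = max(L[3]=2, C[2]=2) = 2
step 4: dur = max(L[4]=8, C[3]=9) = 9
step 5: dur = max(L[5]=4, C[4]=6) = 6
step 6: dur = C[5]=7 = 7
sum of known step durations = 32
dur[2] = total - known = 40 - 32 = 8
L[2] is the binding max in step 2, so L[2] = dur[2] = 8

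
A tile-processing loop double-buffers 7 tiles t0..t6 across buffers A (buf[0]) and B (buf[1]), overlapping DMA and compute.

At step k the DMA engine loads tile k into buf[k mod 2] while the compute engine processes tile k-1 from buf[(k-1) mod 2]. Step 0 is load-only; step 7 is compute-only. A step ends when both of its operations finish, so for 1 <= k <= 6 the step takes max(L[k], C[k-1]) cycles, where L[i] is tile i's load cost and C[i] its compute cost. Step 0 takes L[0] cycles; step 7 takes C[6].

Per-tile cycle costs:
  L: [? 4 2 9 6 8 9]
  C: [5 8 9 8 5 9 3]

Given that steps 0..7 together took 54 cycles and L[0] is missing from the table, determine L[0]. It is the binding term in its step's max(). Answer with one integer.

L[0] = 4

step 0 = dur = L[0]=? = L[0]  (unknown; binding)
step 1 = dur = max(L[1]=4, C[0]=5) = 5
step 2 = dur = max(L[2]=2, C[1]=8) = 8
step 3 = dur = max(L[3]=9, C[2]=9) = 9
step 4 = dur = max(L[4]=6, C[3]=8) = 8
step 5 = dur = max(L[5]=8, C[4]=5) = 8
step 6 = dur = max(L[6]=9, C[5]=9) = 9
step 7 = dur = C[6]=3 = 3
sum of known step durations = 50
dur[0] = total - known = 54 - 50 = 4
L[0] is the binding max in step 0, so L[0] = dur[0] = 4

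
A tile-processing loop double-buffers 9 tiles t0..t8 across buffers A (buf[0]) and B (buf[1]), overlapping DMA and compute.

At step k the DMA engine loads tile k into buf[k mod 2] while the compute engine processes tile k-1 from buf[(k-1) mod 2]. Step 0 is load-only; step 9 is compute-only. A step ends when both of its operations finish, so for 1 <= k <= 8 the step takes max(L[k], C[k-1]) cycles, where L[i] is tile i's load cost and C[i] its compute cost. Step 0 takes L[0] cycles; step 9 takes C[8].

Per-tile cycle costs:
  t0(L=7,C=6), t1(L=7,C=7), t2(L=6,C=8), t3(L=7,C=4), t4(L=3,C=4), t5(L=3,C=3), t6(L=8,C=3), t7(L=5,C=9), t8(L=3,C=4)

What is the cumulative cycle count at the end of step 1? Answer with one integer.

[0] DMA t0→A (7c) ∥ CU idle ⇒ 7c, clock 7
[1] DMA t1→B (7c) ∥ CU A:t0 (6c) ⇒ 7c, clock 14
[2] DMA t2→A (6c) ∥ CU B:t1 (7c) ⇒ 7c, clock 21
[3] DMA t3→B (7c) ∥ CU A:t2 (8c) ⇒ 8c, clock 29
[4] DMA t4→A (3c) ∥ CU B:t3 (4c) ⇒ 4c, clock 33
[5] DMA t5→B (3c) ∥ CU A:t4 (4c) ⇒ 4c, clock 37
[6] DMA t6→A (8c) ∥ CU B:t5 (3c) ⇒ 8c, clock 45
[7] DMA t7→B (5c) ∥ CU A:t6 (3c) ⇒ 5c, clock 50
[8] DMA t8→A (3c) ∥ CU B:t7 (9c) ⇒ 9c, clock 59
[9] DMA idle ∥ CU A:t8 (4c) ⇒ 4c, clock 63

end_cycle[1] = 14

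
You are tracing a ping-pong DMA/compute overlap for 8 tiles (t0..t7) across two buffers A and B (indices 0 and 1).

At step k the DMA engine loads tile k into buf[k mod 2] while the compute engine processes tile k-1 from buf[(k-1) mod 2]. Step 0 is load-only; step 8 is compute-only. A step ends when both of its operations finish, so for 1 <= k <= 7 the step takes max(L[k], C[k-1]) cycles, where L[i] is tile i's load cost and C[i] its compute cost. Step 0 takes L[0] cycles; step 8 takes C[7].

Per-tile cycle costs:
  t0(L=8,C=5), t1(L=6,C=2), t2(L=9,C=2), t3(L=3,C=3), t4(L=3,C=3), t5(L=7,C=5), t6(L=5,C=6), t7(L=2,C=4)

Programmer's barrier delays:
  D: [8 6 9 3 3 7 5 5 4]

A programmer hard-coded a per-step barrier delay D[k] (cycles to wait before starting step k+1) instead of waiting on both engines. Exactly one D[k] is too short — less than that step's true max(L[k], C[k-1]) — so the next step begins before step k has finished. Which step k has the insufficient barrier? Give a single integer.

hazard at step 7

[0] required=L[0]=8=8 vs D=8 ok
[1] required=max(L[1]=6,C[0]=5)=6 vs D=6 ok
[2] required=max(L[2]=9,C[1]=2)=9 vs D=9 ok
[3] required=max(L[3]=3,C[2]=2)=3 vs D=3 ok
[4] required=max(L[4]=3,C[3]=3)=3 vs D=3 ok
[5] required=max(L[5]=7,C[4]=3)=7 vs D=7 ok
[6] required=max(L[6]=5,C[5]=5)=5 vs D=5 ok
[7] required=max(L[7]=2,C[6]=6)=6 vs D=5 SHORT
[8] required=C[7]=4=4 vs D=4 ok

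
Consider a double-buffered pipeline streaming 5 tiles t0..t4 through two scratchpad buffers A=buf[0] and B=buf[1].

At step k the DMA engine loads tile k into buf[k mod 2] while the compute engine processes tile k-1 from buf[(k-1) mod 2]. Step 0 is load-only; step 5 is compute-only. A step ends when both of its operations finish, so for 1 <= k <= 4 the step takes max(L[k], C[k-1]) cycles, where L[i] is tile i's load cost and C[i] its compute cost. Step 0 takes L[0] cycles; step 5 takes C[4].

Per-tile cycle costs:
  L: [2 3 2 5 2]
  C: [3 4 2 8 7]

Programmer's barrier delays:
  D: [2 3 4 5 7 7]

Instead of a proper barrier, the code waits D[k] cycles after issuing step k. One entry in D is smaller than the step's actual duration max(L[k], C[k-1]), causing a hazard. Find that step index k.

k=0 barrier L[0]=2→2c, D[0]=2 ok
k=1 barrier max(L[1]=3,C[0]=3)→3c, D[1]=3 ok
k=2 barrier max(L[2]=2,C[1]=4)→4c, D[2]=4 ok
k=3 barrier max(L[3]=5,C[2]=2)→5c, D[3]=5 ok
k=4 barrier max(L[4]=2,C[3]=8)→8c, D[4]=7 SHORT
k=5 barrier C[4]=7→7c, D[5]=7 ok

hazard at step 4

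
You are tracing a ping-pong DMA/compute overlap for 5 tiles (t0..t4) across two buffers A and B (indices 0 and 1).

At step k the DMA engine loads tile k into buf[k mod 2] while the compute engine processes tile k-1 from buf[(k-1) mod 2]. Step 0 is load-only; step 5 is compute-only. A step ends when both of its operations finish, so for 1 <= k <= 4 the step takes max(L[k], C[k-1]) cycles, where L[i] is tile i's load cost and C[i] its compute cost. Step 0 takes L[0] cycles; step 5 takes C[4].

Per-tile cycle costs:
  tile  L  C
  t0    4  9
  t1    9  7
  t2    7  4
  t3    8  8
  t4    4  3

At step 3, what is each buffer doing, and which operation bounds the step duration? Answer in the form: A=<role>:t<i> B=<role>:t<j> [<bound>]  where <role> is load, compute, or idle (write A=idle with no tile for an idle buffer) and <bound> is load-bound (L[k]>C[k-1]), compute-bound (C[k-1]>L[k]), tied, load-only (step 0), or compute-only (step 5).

step 3: A=compute:t2 B=load:t3 [load-bound]

k=0 load=t0/4c comp=- wait=4 total=4
k=1 load=t1/9c comp=t0/9c wait=9 total=13
k=2 load=t2/7c comp=t1/7c wait=7 total=20
k=3 load=t3/8c comp=t2/4c wait=8 total=28
k=4 load=t4/4c comp=t3/8c wait=8 total=36
k=5 load=- comp=t4/3c wait=3 total=39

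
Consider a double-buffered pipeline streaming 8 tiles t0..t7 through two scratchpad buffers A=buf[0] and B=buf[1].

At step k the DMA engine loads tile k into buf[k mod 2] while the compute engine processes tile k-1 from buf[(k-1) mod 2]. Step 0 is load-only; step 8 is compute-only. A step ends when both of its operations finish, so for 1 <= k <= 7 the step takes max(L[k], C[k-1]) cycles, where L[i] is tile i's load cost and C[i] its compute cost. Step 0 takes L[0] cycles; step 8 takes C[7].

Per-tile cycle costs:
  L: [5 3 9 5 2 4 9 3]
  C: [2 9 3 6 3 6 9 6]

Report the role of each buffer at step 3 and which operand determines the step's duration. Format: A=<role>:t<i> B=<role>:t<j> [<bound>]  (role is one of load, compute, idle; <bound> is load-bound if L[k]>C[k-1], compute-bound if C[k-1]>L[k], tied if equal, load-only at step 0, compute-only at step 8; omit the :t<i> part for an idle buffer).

step 3: A=compute:t2 B=load:t3 [load-bound]

[0] DMA t0→A (5c) ∥ CU idle ⇒ 5c, clock 5
[1] DMA t1→B (3c) ∥ CU A:t0 (2c) ⇒ 3c, clock 8
[2] DMA t2→A (9c) ∥ CU B:t1 (9c) ⇒ 9c, clock 17
[3] DMA t3→B (5c) ∥ CU A:t2 (3c) ⇒ 5c, clock 22
[4] DMA t4→A (2c) ∥ CU B:t3 (6c) ⇒ 6c, clock 28
[5] DMA t5→B (4c) ∥ CU A:t4 (3c) ⇒ 4c, clock 32
[6] DMA t6→A (9c) ∥ CU B:t5 (6c) ⇒ 9c, clock 41
[7] DMA t7→B (3c) ∥ CU A:t6 (9c) ⇒ 9c, clock 50
[8] DMA idle ∥ CU B:t7 (6c) ⇒ 6c, clock 56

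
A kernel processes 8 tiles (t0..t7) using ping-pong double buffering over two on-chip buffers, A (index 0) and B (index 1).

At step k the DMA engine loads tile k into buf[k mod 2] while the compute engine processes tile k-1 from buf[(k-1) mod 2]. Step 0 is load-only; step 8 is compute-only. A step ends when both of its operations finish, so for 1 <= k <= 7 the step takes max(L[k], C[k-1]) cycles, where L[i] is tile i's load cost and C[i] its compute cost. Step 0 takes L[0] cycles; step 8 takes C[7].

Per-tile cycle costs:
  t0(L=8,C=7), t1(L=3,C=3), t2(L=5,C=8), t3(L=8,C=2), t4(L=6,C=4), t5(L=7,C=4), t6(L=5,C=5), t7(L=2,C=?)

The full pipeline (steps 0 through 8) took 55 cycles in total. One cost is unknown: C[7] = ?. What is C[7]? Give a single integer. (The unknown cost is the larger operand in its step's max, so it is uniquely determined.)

C[7] = 4

step 0: dur = L[0]=8 = 8
step 1: dur = max(L[1]=3, C[0]=7) = 7
step 2: dur = max(L[2]=5, C[1]=3) = 5
step 3: dur = max(L[3]=8, C[2]=8) = 8
step 4: dur = max(L[4]=6, C[3]=2) = 6
step 5: dur = max(L[5]=7, C[4]=4) = 7
step 6: dur = max(L[6]=5, C[5]=4) = 5
step 7: dur = max(L[7]=2, C[6]=5) = 5
step 8: dur = C[7]=? = C[7]  (unknown; binding)
sum of known step durations = 51
dur[8] = total - known = 55 - 51 = 4
C[7] is the binding max in step 8, so C[7] = dur[8] = 4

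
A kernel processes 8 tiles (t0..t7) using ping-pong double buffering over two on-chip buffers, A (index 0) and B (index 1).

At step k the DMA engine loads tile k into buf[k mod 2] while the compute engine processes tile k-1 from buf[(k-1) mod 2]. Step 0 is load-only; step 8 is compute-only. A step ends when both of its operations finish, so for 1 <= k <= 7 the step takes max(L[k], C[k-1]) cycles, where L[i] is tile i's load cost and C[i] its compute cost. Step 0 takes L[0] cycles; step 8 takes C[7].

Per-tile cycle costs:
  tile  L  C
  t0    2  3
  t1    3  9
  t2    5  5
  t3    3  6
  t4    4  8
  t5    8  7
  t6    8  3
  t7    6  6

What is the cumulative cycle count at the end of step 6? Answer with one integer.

end_cycle[6] = 41

[0] DMA t0→A (2c) ∥ CU idle ⇒ 2c, clock 2
[1] DMA t1→B (3c) ∥ CU A:t0 (3c) ⇒ 3c, clock 5
[2] DMA t2→A (5c) ∥ CU B:t1 (9c) ⇒ 9c, clock 14
[3] DMA t3→B (3c) ∥ CU A:t2 (5c) ⇒ 5c, clock 19
[4] DMA t4→A (4c) ∥ CU B:t3 (6c) ⇒ 6c, clock 25
[5] DMA t5→B (8c) ∥ CU A:t4 (8c) ⇒ 8c, clock 33
[6] DMA t6→A (8c) ∥ CU B:t5 (7c) ⇒ 8c, clock 41
[7] DMA t7→B (6c) ∥ CU A:t6 (3c) ⇒ 6c, clock 47
[8] DMA idle ∥ CU B:t7 (6c) ⇒ 6c, clock 53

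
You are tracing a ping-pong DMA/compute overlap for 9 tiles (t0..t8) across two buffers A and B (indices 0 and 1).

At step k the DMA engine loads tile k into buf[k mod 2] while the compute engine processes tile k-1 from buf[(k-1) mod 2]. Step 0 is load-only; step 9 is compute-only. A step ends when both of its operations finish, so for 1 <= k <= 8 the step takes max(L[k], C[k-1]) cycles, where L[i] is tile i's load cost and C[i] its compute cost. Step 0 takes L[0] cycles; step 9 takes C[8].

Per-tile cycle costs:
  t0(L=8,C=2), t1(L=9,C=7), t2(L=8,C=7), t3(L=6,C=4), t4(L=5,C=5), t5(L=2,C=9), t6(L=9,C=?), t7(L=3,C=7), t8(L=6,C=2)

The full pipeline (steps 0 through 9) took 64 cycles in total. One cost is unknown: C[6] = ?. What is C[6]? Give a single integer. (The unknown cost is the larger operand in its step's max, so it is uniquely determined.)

step 0: dur = L[0]=8 = 8
step 1: dur = max(L[1]=9, C[0]=2) = 9
step 2: dur = max(L[2]=8, C[1]=7) = 8
step 3: dur = max(L[3]=6, C[2]=7) = 7
step 4: dur = max(L[4]=5, C[3]=4) = 5
step 5: dur = max(L[5]=2, C[4]=5) = 5
step 6: dur = max(L[6]=9, C[5]=9) = 9
step 7: dur = max(L[7]=3, C[6]=?) = C[6]  (unknown; binding)
step 8: dur = max(L[8]=6, C[7]=7) = 7
step 9: dur = C[8]=2 = 2
sum of known step durations = 60
dur[7] = total - known = 64 - 60 = 4
C[6] is the binding max in step 7, so C[6] = dur[7] = 4

C[6] = 4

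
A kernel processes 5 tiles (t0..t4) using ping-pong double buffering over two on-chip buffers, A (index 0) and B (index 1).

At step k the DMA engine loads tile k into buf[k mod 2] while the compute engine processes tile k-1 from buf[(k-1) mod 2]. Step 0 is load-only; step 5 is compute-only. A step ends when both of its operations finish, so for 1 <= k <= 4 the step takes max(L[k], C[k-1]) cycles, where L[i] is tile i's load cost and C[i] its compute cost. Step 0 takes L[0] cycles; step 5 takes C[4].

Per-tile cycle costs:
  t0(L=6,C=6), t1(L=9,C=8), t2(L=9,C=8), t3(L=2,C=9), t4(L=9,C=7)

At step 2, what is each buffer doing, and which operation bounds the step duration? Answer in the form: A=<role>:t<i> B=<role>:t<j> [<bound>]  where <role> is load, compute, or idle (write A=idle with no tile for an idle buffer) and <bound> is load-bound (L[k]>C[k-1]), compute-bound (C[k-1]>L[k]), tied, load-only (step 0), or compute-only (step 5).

step 2: A=load:t2 B=compute:t1 [load-bound]

k=0 load=t0/6c comp=- wait=6 total=6
k=1 load=t1/9c comp=t0/6c wait=9 total=15
k=2 load=t2/9c comp=t1/8c wait=9 total=24
k=3 load=t3/2c comp=t2/8c wait=8 total=32
k=4 load=t4/9c comp=t3/9c wait=9 total=41
k=5 load=- comp=t4/7c wait=7 total=48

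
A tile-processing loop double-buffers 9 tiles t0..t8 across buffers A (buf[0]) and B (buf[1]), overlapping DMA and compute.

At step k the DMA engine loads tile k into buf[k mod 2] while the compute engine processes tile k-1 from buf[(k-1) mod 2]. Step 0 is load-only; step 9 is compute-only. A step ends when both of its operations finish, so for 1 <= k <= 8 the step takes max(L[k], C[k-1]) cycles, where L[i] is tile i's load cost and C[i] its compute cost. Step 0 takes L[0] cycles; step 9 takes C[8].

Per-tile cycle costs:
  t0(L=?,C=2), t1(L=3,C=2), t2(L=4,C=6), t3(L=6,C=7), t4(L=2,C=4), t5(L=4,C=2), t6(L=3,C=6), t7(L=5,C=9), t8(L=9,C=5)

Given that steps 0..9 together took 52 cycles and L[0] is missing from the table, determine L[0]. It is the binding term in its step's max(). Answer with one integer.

L[0] = 5

step 0 = dur = L[0]=? = L[0]  (unknown; binding)
step 1 = dur = max(L[1]=3, C[0]=2) = 3
step 2 = dur = max(L[2]=4, C[1]=2) = 4
step 3 = dur = max(L[3]=6, C[2]=6) = 6
step 4 = dur = max(L[4]=2, C[3]=7) = 7
step 5 = dur = max(L[5]=4, C[4]=4) = 4
step 6 = dur = max(L[6]=3, C[5]=2) = 3
step 7 = dur = max(L[7]=5, C[6]=6) = 6
step 8 = dur = max(L[8]=9, C[7]=9) = 9
step 9 = dur = C[8]=5 = 5
sum of known step durations = 47
dur[0] = total - known = 52 - 47 = 5
L[0] is the binding max in step 0, so L[0] = dur[0] = 5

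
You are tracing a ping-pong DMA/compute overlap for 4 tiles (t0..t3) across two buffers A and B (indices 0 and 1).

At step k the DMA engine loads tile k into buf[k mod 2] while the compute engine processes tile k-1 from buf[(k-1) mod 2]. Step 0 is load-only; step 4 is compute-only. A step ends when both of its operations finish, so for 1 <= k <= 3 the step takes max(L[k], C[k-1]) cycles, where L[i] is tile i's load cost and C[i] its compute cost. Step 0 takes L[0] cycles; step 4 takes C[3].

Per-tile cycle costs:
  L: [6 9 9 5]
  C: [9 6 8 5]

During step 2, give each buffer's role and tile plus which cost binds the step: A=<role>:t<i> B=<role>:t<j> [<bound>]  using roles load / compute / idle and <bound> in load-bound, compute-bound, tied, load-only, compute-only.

step 2: A=load:t2 B=compute:t1 [load-bound]

step 0: L[0]=6 → dur=6, Σ=6 | A=load:t0 B=idle [load-only]
step 1: L[1]=9 C[0]=9 → dur=9, Σ=15 | A=compute:t0 B=load:t1 [tied]
step 2: L[2]=9 C[1]=6 → dur=9, Σ=24 | A=load:t2 B=compute:t1 [load-bound]
step 3: L[3]=5 C[2]=8 → dur=8, Σ=32 | A=compute:t2 B=load:t3 [compute-bound]
step 4: C[3]=5 → dur=5, Σ=37 | A=idle B=compute:t3 [compute-only]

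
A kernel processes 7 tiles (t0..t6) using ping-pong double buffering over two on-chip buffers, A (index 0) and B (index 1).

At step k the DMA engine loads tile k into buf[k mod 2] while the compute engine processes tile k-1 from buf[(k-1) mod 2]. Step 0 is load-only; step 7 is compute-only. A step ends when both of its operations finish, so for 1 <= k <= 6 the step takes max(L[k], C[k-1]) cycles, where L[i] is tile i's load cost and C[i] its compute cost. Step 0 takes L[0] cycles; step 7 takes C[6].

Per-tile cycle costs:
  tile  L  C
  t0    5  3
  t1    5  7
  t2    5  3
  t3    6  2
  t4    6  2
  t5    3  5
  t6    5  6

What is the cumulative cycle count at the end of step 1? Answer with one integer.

end_cycle[1] = 10

  0. 5=5c; end=5; A:t0 B:-
  1. max(5,3)=5c; end=10; A:t0 B:t1
  2. max(5,7)=7c; end=17; A:t2 B:t1
  3. max(6,3)=6c; end=23; A:t2 B:t3
  4. max(6,2)=6c; end=29; A:t4 B:t3
  5. max(3,2)=3c; end=32; A:t4 B:t5
  6. max(5,5)=5c; end=37; A:t6 B:t5
  7. 6=6c; end=43; A:t6 B:t5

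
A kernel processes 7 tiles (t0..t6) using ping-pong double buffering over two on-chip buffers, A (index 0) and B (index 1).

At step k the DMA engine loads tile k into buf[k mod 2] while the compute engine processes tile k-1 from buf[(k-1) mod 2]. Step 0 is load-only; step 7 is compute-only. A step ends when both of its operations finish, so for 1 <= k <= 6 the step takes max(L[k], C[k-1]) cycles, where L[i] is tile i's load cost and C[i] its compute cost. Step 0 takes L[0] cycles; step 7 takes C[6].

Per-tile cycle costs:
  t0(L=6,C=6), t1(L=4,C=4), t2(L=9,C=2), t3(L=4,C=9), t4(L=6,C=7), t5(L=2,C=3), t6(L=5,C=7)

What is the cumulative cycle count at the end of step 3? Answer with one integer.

k=0 load=t0/6c comp=- wait=6 total=6
k=1 load=t1/4c comp=t0/6c wait=6 total=12
k=2 load=t2/9c comp=t1/4c wait=9 total=21
k=3 load=t3/4c comp=t2/2c wait=4 total=25
k=4 load=t4/6c comp=t3/9c wait=9 total=34
k=5 load=t5/2c comp=t4/7c wait=7 total=41
k=6 load=t6/5c comp=t5/3c wait=5 total=46
k=7 load=- comp=t6/7c wait=7 total=53

end_cycle[3] = 25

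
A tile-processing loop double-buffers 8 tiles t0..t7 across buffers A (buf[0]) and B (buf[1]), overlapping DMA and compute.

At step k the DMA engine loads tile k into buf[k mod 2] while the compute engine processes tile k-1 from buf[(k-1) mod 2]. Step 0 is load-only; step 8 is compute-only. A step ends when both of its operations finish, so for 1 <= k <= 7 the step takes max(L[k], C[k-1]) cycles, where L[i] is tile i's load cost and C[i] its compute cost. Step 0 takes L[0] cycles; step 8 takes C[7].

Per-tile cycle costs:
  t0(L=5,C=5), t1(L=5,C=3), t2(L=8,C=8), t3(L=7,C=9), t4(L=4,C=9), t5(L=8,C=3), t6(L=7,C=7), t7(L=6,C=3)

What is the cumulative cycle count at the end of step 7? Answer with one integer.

step 0: L[0]=5 → dur=5, Σ=5 | A=load:t0 B=idle [load-only]
step 1: L[1]=5 C[0]=5 → dur=5, Σ=10 | A=compute:t0 B=load:t1 [tied]
step 2: L[2]=8 C[1]=3 → dur=8, Σ=18 | A=load:t2 B=compute:t1 [load-bound]
step 3: L[3]=7 C[2]=8 → dur=8, Σ=26 | A=compute:t2 B=load:t3 [compute-bound]
step 4: L[4]=4 C[3]=9 → dur=9, Σ=35 | A=load:t4 B=compute:t3 [compute-bound]
step 5: L[5]=8 C[4]=9 → dur=9, Σ=44 | A=compute:t4 B=load:t5 [compute-bound]
step 6: L[6]=7 C[5]=3 → dur=7, Σ=51 | A=load:t6 B=compute:t5 [load-bound]
step 7: L[7]=6 C[6]=7 → dur=7, Σ=58 | A=compute:t6 B=load:t7 [compute-bound]
step 8: C[7]=3 → dur=3, Σ=61 | A=idle B=compute:t7 [compute-only]

end_cycle[7] = 58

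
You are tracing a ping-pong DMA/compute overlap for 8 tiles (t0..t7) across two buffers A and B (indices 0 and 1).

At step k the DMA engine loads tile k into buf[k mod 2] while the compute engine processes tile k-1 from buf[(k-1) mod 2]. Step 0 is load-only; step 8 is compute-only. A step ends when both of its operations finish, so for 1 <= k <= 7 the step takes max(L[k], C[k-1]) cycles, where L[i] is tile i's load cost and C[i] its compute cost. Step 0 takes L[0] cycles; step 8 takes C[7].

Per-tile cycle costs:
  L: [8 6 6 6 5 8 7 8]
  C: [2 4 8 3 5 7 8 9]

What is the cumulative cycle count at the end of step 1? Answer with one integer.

end_cycle[1] = 14

step 0: L[0]=8 → dur=8, Σ=8 | A=load:t0 B=idle [load-only]
step 1: L[1]=6 C[0]=2 → dur=6, Σ=14 | A=compute:t0 B=load:t1 [load-bound]
step 2: L[2]=6 C[1]=4 → dur=6, Σ=20 | A=load:t2 B=compute:t1 [load-bound]
step 3: L[3]=6 C[2]=8 → dur=8, Σ=28 | A=compute:t2 B=load:t3 [compute-bound]
step 4: L[4]=5 C[3]=3 → dur=5, Σ=33 | A=load:t4 B=compute:t3 [load-bound]
step 5: L[5]=8 C[4]=5 → dur=8, Σ=41 | A=compute:t4 B=load:t5 [load-bound]
step 6: L[6]=7 C[5]=7 → dur=7, Σ=48 | A=load:t6 B=compute:t5 [tied]
step 7: L[7]=8 C[6]=8 → dur=8, Σ=56 | A=compute:t6 B=load:t7 [tied]
step 8: C[7]=9 → dur=9, Σ=65 | A=idle B=compute:t7 [compute-only]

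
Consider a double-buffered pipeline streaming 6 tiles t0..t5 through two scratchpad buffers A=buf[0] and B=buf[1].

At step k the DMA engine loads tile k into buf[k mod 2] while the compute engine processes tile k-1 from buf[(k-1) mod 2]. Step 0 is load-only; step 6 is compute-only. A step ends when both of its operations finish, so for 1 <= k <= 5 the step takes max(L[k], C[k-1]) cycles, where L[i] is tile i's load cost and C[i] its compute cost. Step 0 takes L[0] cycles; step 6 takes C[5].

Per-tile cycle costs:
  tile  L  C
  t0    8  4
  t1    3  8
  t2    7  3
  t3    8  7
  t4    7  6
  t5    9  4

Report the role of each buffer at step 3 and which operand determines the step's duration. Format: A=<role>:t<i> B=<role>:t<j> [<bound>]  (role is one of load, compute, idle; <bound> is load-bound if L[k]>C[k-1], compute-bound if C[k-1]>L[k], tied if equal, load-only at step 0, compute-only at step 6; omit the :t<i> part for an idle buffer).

step 0: L[0]=8 → dur=8, Σ=8 | A=load:t0 B=idle [load-only]
step 1: L[1]=3 C[0]=4 → dur=4, Σ=12 | A=compute:t0 B=load:t1 [compute-bound]
step 2: L[2]=7 C[1]=8 → dur=8, Σ=20 | A=load:t2 B=compute:t1 [compute-bound]
step 3: L[3]=8 C[2]=3 → dur=8, Σ=28 | A=compute:t2 B=load:t3 [load-bound]
step 4: L[4]=7 C[3]=7 → dur=7, Σ=35 | A=load:t4 B=compute:t3 [tied]
step 5: L[5]=9 C[4]=6 → dur=9, Σ=44 | A=compute:t4 B=load:t5 [load-bound]
step 6: C[5]=4 → dur=4, Σ=48 | A=idle B=compute:t5 [compute-only]

step 3: A=compute:t2 B=load:t3 [load-bound]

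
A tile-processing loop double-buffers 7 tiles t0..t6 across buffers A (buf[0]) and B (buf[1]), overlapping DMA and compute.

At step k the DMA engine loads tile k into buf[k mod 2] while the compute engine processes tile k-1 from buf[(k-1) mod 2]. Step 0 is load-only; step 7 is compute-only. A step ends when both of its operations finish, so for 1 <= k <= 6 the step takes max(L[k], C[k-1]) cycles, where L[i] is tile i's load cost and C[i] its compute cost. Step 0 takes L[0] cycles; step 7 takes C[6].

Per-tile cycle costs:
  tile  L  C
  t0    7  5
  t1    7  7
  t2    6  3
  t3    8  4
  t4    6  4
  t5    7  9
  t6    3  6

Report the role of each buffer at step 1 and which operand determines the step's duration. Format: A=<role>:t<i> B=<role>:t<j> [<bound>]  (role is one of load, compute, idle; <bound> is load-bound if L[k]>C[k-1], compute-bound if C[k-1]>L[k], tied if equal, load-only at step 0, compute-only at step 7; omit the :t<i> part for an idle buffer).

step 1: A=compute:t0 B=load:t1 [load-bound]

step 0: L[0]=7 → dur=7, Σ=7 | A=load:t0 B=idle [load-only]
step 1: L[1]=7 C[0]=5 → dur=7, Σ=14 | A=compute:t0 B=load:t1 [load-bound]
step 2: L[2]=6 C[1]=7 → dur=7, Σ=21 | A=load:t2 B=compute:t1 [compute-bound]
step 3: L[3]=8 C[2]=3 → dur=8, Σ=29 | A=compute:t2 B=load:t3 [load-bound]
step 4: L[4]=6 C[3]=4 → dur=6, Σ=35 | A=load:t4 B=compute:t3 [load-bound]
step 5: L[5]=7 C[4]=4 → dur=7, Σ=42 | A=compute:t4 B=load:t5 [load-bound]
step 6: L[6]=3 C[5]=9 → dur=9, Σ=51 | A=load:t6 B=compute:t5 [compute-bound]
step 7: C[6]=6 → dur=6, Σ=57 | A=compute:t6 B=idle [compute-only]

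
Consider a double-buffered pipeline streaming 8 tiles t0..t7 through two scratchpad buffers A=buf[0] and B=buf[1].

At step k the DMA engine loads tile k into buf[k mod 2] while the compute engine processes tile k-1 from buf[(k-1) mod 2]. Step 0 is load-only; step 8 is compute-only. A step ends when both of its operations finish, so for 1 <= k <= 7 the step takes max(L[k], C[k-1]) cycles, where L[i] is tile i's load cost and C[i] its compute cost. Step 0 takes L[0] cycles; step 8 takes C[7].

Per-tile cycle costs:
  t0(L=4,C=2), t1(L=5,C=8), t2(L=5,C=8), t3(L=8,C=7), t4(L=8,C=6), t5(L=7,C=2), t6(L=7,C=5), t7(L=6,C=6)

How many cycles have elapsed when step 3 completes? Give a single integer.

k=0 load=t0/4c comp=- wait=4 total=4
k=1 load=t1/5c comp=t0/2c wait=5 total=9
k=2 load=t2/5c comp=t1/8c wait=8 total=17
k=3 load=t3/8c comp=t2/8c wait=8 total=25
k=4 load=t4/8c comp=t3/7c wait=8 total=33
k=5 load=t5/7c comp=t4/6c wait=7 total=40
k=6 load=t6/7c comp=t5/2c wait=7 total=47
k=7 load=t7/6c comp=t6/5c wait=6 total=53
k=8 load=- comp=t7/6c wait=6 total=59

end_cycle[3] = 25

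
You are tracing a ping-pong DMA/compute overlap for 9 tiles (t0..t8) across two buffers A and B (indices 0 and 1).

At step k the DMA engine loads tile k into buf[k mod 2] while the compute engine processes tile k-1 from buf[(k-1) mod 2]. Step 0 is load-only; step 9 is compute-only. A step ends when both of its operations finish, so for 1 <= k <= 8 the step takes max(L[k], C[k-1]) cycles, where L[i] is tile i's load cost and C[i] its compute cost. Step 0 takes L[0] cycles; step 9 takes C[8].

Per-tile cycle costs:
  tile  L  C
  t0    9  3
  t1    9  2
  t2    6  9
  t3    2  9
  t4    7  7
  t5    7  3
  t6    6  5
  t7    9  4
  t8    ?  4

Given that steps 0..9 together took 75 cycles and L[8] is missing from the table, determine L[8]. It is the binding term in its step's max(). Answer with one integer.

L[8] = 7

step 0 → dur = L[0]=9 = 9
step 1 → dur = max(L[1]=9, C[0]=3) = 9
step 2 → dur = max(L[2]=6, C[1]=2) = 6
step 3 → dur = max(L[3]=2, C[2]=9) = 9
step 4 → dur = max(L[4]=7, C[3]=9) = 9
step 5 → dur = max(L[5]=7, C[4]=7) = 7
step 6 → dur = max(L[6]=6, C[5]=3) = 6
step 7 → dur = max(L[7]=9, C[6]=5) = 9
step 8 → dur = max(L[8]=?, C[7]=4) = L[8]  (unknown; binding)
step 9 → dur = C[8]=4 = 4
sum of known step durations = 68
dur[8] = total - known = 75 - 68 = 7
L[8] is the binding max in step 8, so L[8] = dur[8] = 7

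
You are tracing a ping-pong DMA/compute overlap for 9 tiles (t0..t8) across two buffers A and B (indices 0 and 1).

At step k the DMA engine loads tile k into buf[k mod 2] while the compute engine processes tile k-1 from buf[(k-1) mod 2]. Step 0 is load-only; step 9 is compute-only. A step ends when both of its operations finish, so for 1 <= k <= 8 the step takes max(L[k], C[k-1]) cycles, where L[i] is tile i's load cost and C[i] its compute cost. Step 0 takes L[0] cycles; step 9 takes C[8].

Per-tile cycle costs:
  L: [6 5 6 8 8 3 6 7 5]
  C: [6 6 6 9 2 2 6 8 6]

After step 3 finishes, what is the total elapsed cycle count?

  0. 6=6c; end=6; A:t0 B:-
  1. max(5,6)=6c; end=12; A:t0 B:t1
  2. max(6,6)=6c; end=18; A:t2 B:t1
  3. max(8,6)=8c; end=26; A:t2 B:t3
  4. max(8,9)=9c; end=35; A:t4 B:t3
  5. max(3,2)=3c; end=38; A:t4 B:t5
  6. max(6,2)=6c; end=44; A:t6 B:t5
  7. max(7,6)=7c; end=51; A:t6 B:t7
  8. max(5,8)=8c; end=59; A:t8 B:t7
  9. 6=6c; end=65; A:t8 B:t7

end_cycle[3] = 26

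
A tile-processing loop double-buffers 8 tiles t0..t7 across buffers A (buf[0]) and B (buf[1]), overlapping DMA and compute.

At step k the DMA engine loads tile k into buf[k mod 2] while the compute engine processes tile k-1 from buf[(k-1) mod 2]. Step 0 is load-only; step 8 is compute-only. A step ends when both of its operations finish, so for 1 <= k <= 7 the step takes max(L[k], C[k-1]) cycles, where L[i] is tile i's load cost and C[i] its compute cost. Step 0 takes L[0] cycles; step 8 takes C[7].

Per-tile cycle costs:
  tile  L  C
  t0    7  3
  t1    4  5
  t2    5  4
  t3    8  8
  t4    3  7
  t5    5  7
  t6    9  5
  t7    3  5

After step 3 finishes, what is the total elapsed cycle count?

end_cycle[3] = 24

k=0 load=t0/7c comp=- wait=7 total=7
k=1 load=t1/4c comp=t0/3c wait=4 total=11
k=2 load=t2/5c comp=t1/5c wait=5 total=16
k=3 load=t3/8c comp=t2/4c wait=8 total=24
k=4 load=t4/3c comp=t3/8c wait=8 total=32
k=5 load=t5/5c comp=t4/7c wait=7 total=39
k=6 load=t6/9c comp=t5/7c wait=9 total=48
k=7 load=t7/3c comp=t6/5c wait=5 total=53
k=8 load=- comp=t7/5c wait=5 total=58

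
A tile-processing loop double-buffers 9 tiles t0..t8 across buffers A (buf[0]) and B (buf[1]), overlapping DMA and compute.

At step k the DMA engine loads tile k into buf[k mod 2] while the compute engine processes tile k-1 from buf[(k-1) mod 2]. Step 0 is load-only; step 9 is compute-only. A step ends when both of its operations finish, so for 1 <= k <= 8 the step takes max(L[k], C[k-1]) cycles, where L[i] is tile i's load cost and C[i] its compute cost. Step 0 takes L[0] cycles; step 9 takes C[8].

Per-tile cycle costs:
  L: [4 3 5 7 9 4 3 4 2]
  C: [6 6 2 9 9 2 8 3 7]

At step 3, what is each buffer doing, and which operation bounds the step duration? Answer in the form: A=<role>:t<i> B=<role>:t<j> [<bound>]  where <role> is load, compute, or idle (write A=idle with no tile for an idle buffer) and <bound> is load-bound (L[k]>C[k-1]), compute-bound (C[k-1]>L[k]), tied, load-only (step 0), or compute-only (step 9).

step 0: L[0]=4 → dur=4, Σ=4 | A=load:t0 B=idle [load-only]
step 1: L[1]=3 C[0]=6 → dur=6, Σ=10 | A=compute:t0 B=load:t1 [compute-bound]
step 2: L[2]=5 C[1]=6 → dur=6, Σ=16 | A=load:t2 B=compute:t1 [compute-bound]
step 3: L[3]=7 C[2]=2 → dur=7, Σ=23 | A=compute:t2 B=load:t3 [load-bound]
step 4: L[4]=9 C[3]=9 → dur=9, Σ=32 | A=load:t4 B=compute:t3 [tied]
step 5: L[5]=4 C[4]=9 → dur=9, Σ=41 | A=compute:t4 B=load:t5 [compute-bound]
step 6: L[6]=3 C[5]=2 → dur=3, Σ=44 | A=load:t6 B=compute:t5 [load-bound]
step 7: L[7]=4 C[6]=8 → dur=8, Σ=52 | A=compute:t6 B=load:t7 [compute-bound]
step 8: L[8]=2 C[7]=3 → dur=3, Σ=55 | A=load:t8 B=compute:t7 [compute-bound]
step 9: C[8]=7 → dur=7, Σ=62 | A=compute:t8 B=idle [compute-only]

step 3: A=compute:t2 B=load:t3 [load-bound]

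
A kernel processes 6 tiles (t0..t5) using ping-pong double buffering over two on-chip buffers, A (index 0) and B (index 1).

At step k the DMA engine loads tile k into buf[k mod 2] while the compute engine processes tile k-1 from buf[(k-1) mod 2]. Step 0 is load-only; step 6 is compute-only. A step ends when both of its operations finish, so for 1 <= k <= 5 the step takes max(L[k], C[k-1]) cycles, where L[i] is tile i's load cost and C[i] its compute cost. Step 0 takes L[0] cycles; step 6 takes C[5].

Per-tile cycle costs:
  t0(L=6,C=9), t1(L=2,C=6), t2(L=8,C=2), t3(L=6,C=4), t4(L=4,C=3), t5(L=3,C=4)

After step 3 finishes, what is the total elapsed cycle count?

  0. 6=6c; end=6; A:t0 B:-
  1. max(2,9)=9c; end=15; A:t0 B:t1
  2. max(8,6)=8c; end=23; A:t2 B:t1
  3. max(6,2)=6c; end=29; A:t2 B:t3
  4. max(4,4)=4c; end=33; A:t4 B:t3
  5. max(3,3)=3c; end=36; A:t4 B:t5
  6. 4=4c; end=40; A:t4 B:t5

end_cycle[3] = 29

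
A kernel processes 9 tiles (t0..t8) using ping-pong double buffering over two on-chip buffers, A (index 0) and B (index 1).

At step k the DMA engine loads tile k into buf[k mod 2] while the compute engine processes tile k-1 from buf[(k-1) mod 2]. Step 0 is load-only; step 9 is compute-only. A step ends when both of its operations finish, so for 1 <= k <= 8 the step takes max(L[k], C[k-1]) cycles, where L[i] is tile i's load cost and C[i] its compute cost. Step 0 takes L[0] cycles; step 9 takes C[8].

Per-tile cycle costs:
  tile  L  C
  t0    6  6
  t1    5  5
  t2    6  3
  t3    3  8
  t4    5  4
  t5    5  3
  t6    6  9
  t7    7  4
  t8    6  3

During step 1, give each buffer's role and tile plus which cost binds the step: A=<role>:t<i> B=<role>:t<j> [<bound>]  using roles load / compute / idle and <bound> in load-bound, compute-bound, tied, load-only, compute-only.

  0. 6=6c; end=6; A:t0 B:-
  1. max(5,6)=6c; end=12; A:t0 B:t1
  2. max(6,5)=6c; end=18; A:t2 B:t1
  3. max(3,3)=3c; end=21; A:t2 B:t3
  4. max(5,8)=8c; end=29; A:t4 B:t3
  5. max(5,4)=5c; end=34; A:t4 B:t5
  6. max(6,3)=6c; end=40; A:t6 B:t5
  7. max(7,9)=9c; end=49; A:t6 B:t7
  8. max(6,4)=6c; end=55; A:t8 B:t7
  9. 3=3c; end=58; A:t8 B:t7

step 1: A=compute:t0 B=load:t1 [compute-bound]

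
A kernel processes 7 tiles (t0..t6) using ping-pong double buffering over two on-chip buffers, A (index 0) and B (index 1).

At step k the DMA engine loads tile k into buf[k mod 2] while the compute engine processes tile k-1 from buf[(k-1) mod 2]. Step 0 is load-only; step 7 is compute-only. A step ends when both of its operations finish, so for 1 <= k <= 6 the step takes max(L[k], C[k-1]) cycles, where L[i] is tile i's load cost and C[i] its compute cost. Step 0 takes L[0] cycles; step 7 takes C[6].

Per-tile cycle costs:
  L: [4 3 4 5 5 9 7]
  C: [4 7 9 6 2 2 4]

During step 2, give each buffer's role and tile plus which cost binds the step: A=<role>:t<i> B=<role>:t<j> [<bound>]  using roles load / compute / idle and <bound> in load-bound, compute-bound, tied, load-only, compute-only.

step 2: A=load:t2 B=compute:t1 [compute-bound]

step 0: L[0]=4 → dur=4, Σ=4 | A=load:t0 B=idle [load-only]
step 1: L[1]=3 C[0]=4 → dur=4, Σ=8 | A=compute:t0 B=load:t1 [compute-bound]
step 2: L[2]=4 C[1]=7 → dur=7, Σ=15 | A=load:t2 B=compute:t1 [compute-bound]
step 3: L[3]=5 C[2]=9 → dur=9, Σ=24 | A=compute:t2 B=load:t3 [compute-bound]
step 4: L[4]=5 C[3]=6 → dur=6, Σ=30 | A=load:t4 B=compute:t3 [compute-bound]
step 5: L[5]=9 C[4]=2 → dur=9, Σ=39 | A=compute:t4 B=load:t5 [load-bound]
step 6: L[6]=7 C[5]=2 → dur=7, Σ=46 | A=load:t6 B=compute:t5 [load-bound]
step 7: C[6]=4 → dur=4, Σ=50 | A=compute:t6 B=idle [compute-only]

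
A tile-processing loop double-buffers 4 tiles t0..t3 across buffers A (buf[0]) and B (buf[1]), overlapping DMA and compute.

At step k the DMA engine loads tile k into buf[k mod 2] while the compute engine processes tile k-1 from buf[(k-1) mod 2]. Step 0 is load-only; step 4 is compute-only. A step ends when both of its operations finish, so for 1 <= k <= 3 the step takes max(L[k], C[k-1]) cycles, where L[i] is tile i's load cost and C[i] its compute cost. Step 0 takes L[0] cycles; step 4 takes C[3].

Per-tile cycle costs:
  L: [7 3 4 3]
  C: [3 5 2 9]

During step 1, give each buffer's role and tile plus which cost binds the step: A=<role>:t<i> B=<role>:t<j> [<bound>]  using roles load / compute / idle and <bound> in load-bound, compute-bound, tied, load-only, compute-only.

step 1: A=compute:t0 B=load:t1 [tied]

k=0 load=t0/7c comp=- wait=7 total=7
k=1 load=t1/3c comp=t0/3c wait=3 total=10
k=2 load=t2/4c comp=t1/5c wait=5 total=15
k=3 load=t3/3c comp=t2/2c wait=3 total=18
k=4 load=- comp=t3/9c wait=9 total=27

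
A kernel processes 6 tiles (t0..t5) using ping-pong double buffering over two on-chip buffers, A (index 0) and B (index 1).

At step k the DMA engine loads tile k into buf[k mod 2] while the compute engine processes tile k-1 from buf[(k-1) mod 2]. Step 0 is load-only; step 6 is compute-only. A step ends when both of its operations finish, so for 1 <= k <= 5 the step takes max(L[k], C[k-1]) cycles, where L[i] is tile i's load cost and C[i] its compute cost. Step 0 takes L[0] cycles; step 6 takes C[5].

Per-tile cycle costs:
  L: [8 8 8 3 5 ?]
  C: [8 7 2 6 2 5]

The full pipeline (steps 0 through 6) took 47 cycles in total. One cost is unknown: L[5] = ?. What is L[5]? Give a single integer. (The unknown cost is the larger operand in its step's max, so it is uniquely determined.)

step 0 → dur = L[0]=8 = 8
step 1 → dur = max(L[1]=8, C[0]=8) = 8
step 2 → dur = max(L[2]=8, C[1]=7) = 8
step 3 → dur = max(L[3]=3, C[2]=2) = 3
step 4 → dur = max(L[4]=5, C[3]=6) = 6
step 5 → dur = max(L[5]=?, C[4]=2) = L[5]  (unknown; binding)
step 6 → dur = C[5]=5 = 5
sum of known step durations = 38
dur[5] = total - known = 47 - 38 = 9
L[5] is the binding max in step 5, so L[5] = dur[5] = 9

L[5] = 9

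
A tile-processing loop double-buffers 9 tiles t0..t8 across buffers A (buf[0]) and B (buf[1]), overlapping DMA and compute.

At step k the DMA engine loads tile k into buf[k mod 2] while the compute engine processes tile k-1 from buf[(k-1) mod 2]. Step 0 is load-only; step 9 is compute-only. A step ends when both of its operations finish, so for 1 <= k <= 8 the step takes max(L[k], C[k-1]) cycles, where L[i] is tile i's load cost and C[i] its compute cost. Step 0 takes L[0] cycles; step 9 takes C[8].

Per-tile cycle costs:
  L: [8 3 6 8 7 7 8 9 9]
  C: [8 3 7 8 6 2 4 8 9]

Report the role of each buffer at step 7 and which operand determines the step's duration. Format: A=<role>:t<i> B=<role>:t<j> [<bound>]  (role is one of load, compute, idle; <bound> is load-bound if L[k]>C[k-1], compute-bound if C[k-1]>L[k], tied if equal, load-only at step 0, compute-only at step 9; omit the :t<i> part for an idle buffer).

step 7: A=compute:t6 B=load:t7 [load-bound]

[0] DMA t0→A (8c) ∥ CU idle ⇒ 8c, clock 8
[1] DMA t1→B (3c) ∥ CU A:t0 (8c) ⇒ 8c, clock 16
[2] DMA t2→A (6c) ∥ CU B:t1 (3c) ⇒ 6c, clock 22
[3] DMA t3→B (8c) ∥ CU A:t2 (7c) ⇒ 8c, clock 30
[4] DMA t4→A (7c) ∥ CU B:t3 (8c) ⇒ 8c, clock 38
[5] DMA t5→B (7c) ∥ CU A:t4 (6c) ⇒ 7c, clock 45
[6] DMA t6→A (8c) ∥ CU B:t5 (2c) ⇒ 8c, clock 53
[7] DMA t7→B (9c) ∥ CU A:t6 (4c) ⇒ 9c, clock 62
[8] DMA t8→A (9c) ∥ CU B:t7 (8c) ⇒ 9c, clock 71
[9] DMA idle ∥ CU A:t8 (9c) ⇒ 9c, clock 80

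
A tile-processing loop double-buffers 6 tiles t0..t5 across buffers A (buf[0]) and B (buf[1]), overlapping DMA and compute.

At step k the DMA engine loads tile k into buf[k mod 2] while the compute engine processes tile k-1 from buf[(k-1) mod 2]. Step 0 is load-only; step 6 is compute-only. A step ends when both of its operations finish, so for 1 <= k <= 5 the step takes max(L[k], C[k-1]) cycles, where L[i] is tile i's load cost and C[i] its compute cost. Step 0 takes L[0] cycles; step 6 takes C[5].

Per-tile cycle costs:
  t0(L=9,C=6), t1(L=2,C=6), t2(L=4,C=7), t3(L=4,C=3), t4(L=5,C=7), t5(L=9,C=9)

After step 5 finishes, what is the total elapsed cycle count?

end_cycle[5] = 42

step 0: L[0]=9 → dur=9, Σ=9 | A=load:t0 B=idle [load-only]
step 1: L[1]=2 C[0]=6 → dur=6, Σ=15 | A=compute:t0 B=load:t1 [compute-bound]
step 2: L[2]=4 C[1]=6 → dur=6, Σ=21 | A=load:t2 B=compute:t1 [compute-bound]
step 3: L[3]=4 C[2]=7 → dur=7, Σ=28 | A=compute:t2 B=load:t3 [compute-bound]
step 4: L[4]=5 C[3]=3 → dur=5, Σ=33 | A=load:t4 B=compute:t3 [load-bound]
step 5: L[5]=9 C[4]=7 → dur=9, Σ=42 | A=compute:t4 B=load:t5 [load-bound]
step 6: C[5]=9 → dur=9, Σ=51 | A=idle B=compute:t5 [compute-only]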